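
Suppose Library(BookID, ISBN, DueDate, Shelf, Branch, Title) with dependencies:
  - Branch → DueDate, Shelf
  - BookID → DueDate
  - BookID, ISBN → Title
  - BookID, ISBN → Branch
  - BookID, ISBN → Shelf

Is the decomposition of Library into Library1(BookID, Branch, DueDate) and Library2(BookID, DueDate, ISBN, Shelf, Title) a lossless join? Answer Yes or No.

No

The shared attributes are {BookID, DueDate} and {BookID, DueDate}⁺ = {BookID, DueDate}.
Library1 ⊄ {BookID, DueDate} and Library2 ⊄ {BookID, DueDate}, so the split is lossy.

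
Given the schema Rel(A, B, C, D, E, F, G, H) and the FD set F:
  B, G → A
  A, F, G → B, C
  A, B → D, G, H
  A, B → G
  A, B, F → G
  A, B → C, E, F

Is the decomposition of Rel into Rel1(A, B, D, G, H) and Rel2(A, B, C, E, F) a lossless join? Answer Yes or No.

Rel1 ∩ Rel2 = {A, B}; its closure under F is {A, B, C, D, E, F, G, H}.
Since Rel1 ⊆ {A, B, C, D, E, F, G, H}, the intersection is a superkey of Rel1; the decomposition is lossless.

Yes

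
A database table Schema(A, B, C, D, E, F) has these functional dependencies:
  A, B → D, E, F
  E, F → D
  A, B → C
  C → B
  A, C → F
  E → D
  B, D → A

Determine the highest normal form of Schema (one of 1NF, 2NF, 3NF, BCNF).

Candidate keys: {A, B}, {A, C}, {B, D}, {B, E}, {C, D}, {C, E}. Prime attributes: {A, B, C, D, E}.
E, F → D breaks BCNF: {E, F}⁺ = {D, E, F}, so {E, F} is not a superkey.
Since {D} ⊆ prime attributes and every other non-superkey FD also has a prime right side, the schema is in 3NF.

3NF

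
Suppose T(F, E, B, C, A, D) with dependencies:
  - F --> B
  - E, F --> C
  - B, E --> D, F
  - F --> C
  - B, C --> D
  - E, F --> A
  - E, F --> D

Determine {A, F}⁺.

Start with {A, F}.
F --> B applies; add {B} → now {A, B, F}.
F --> C applies; add {C} → now {A, B, C, F}.
B, C --> D applies; add {D} → now {A, B, C, D, F}.
No further FD applies.

{A, B, C, D, F}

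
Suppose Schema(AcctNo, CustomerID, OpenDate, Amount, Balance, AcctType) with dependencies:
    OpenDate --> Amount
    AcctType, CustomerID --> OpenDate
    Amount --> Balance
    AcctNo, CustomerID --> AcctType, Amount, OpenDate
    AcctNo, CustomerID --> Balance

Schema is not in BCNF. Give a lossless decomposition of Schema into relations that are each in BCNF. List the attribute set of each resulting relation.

Candidate key of the original relation: {AcctNo, CustomerID}.
{AcctNo, AcctType, Amount, Balance, CustomerID, OpenDate}: {OpenDate} determines {Amount, Balance, OpenDate} here but is not a superkey — split on OpenDate --> Amount, Balance, giving {Amount, Balance, OpenDate} and {AcctNo, AcctType, CustomerID, OpenDate}.
{Amount, Balance, OpenDate}: {Amount} determines {Amount, Balance} here but is not a superkey — split on Amount --> Balance, giving {Amount, Balance} and {Amount, OpenDate}.
{Amount, Balance} has no BCNF violation.
{Amount, OpenDate} has no BCNF violation.
{AcctNo, AcctType, CustomerID, OpenDate}: {AcctType, CustomerID} determines {AcctType, CustomerID, OpenDate} here but is not a superkey — split on AcctType, CustomerID --> OpenDate, giving {AcctType, CustomerID, OpenDate} and {AcctNo, AcctType, CustomerID}.
{AcctType, CustomerID, OpenDate} has no BCNF violation.
{AcctNo, AcctType, CustomerID} has no BCNF violation.

{AcctNo, AcctType, CustomerID}; {AcctType, CustomerID, OpenDate}; {Amount, Balance}; {Amount, OpenDate}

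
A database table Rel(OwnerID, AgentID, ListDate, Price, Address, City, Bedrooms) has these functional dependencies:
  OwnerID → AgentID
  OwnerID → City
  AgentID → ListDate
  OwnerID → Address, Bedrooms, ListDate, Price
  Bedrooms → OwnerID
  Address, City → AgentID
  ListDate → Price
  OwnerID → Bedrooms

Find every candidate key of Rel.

{Bedrooms}, {OwnerID}

Closure of {Bedrooms} is {Address, AgentID, Bedrooms, City, ListDate, OwnerID, Price}, the whole schema; {Bedrooms} is a candidate key.
Closure of {OwnerID} is {Address, AgentID, Bedrooms, City, ListDate, OwnerID, Price}, the whole schema; {OwnerID} is a candidate key.
No proper subset of any of these is a key, and no other minimal superkey exists.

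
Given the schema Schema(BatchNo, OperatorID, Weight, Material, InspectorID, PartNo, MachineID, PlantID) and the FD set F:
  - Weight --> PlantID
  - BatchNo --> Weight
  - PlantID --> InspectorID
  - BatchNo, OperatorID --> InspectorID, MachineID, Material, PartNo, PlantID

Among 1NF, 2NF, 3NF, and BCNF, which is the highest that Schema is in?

1NF

Candidate key: {BatchNo, OperatorID}. Prime attributes: {BatchNo, OperatorID}.
For Weight --> PlantID we have {Weight}⁺ = {InspectorID, PlantID, Weight}; {Weight} is not a superkey, so BCNF fails.
Weight --> PlantID determines the non-prime attribute {PlantID} from a non-superkey — 3NF is violated.
The proper key subset {BatchNo} of {BatchNo, OperatorID} determines non-prime {InspectorID, PlantID, Weight}, so the relation is not even in 2NF.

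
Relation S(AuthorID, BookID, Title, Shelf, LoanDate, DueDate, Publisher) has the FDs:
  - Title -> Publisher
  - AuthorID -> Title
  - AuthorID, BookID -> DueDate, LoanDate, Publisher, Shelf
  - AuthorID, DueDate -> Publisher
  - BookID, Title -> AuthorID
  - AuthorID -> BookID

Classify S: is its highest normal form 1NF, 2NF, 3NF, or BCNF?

Candidate keys: {AuthorID}, {BookID, Title}. Prime attributes: {AuthorID, BookID, Title}.
Title -> Publisher breaks BCNF: {Title}⁺ = {Publisher, Title}, so {Title} is not a superkey.
Title -> Publisher determines the non-prime attribute {Publisher} from a non-superkey — 3NF is violated.
Since {Title} ⊂ {BookID, Title} and {Title}⁺ ⊇ {Publisher} with {Publisher} non-prime, there is a partial dependency; 2NF fails.

1NF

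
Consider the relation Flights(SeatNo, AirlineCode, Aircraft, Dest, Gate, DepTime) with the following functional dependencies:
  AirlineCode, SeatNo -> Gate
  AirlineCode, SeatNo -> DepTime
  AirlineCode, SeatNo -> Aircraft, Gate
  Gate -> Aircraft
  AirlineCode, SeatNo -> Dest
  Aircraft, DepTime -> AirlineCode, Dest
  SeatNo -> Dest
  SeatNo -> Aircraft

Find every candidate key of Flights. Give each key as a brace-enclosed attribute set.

No FD produces {SeatNo}, so it must be in every candidate key.
{AirlineCode, SeatNo}⁺ = {Aircraft, AirlineCode, DepTime, Dest, Gate, SeatNo}, which is every attribute, so {AirlineCode, SeatNo} is a candidate key.
{DepTime, SeatNo}⁺ = {Aircraft, AirlineCode, DepTime, Dest, Gate, SeatNo}, which is every attribute, so {DepTime, SeatNo} is a candidate key.
No proper subset of any of these is a key, and no other minimal superkey exists.

{AirlineCode, SeatNo}, {DepTime, SeatNo}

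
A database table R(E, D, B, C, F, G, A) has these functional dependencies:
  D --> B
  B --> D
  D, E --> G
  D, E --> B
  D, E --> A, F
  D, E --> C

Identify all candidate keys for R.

{E} never appears on the right of any FD, so every key must include it.
{B, E}⁺ = {A, B, C, D, E, F, G} — all of the relation — so {B, E} is a candidate key.
{D, E}⁺ = {A, B, C, D, E, F, G} — all of the relation — so {D, E} is a candidate key.
These are minimal and exhaustive — every other superkey contains one of them.

{B, E}, {D, E}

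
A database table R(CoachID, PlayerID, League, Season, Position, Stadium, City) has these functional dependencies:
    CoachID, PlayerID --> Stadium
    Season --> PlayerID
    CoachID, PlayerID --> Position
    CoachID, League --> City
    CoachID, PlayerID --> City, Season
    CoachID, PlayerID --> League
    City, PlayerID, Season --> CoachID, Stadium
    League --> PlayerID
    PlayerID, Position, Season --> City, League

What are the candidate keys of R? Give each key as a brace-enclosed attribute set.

{City, Season}⁺ = {City, CoachID, League, PlayerID, Position, Season, Stadium}, which is every attribute, so {City, Season} is a candidate key.
{CoachID, League}⁺ = {City, CoachID, League, PlayerID, Position, Season, Stadium}, which is every attribute, so {CoachID, League} is a candidate key.
{CoachID, PlayerID}⁺ = {City, CoachID, League, PlayerID, Position, Season, Stadium}, which is every attribute, so {CoachID, PlayerID} is a candidate key.
{CoachID, Season}⁺ = {City, CoachID, League, PlayerID, Position, Season, Stadium}, which is every attribute, so {CoachID, Season} is a candidate key.
{Position, Season}⁺ = {City, CoachID, League, PlayerID, Position, Season, Stadium}, which is every attribute, so {Position, Season} is a candidate key.
No proper subset of any of these is a key, and no other minimal superkey exists.

{City, Season}, {CoachID, League}, {CoachID, PlayerID}, {CoachID, Season}, {Position, Season}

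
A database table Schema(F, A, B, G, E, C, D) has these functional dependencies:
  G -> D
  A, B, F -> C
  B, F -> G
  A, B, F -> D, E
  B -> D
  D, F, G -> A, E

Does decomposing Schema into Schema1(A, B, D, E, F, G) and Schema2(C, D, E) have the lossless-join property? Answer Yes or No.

No

Schema1 ∩ Schema2 = {D, E}; its closure under F is {D, E}.
The closure covers neither Schema1 nor Schema2 entirely; the join is not lossless.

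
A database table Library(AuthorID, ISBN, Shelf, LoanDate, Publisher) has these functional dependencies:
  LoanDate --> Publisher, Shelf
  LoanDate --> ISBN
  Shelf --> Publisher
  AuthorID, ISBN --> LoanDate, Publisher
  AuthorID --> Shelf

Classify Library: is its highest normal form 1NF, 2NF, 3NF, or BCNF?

1NF

Candidate keys: {AuthorID, ISBN}, {AuthorID, LoanDate}. Prime attributes: {AuthorID, ISBN, LoanDate}.
For LoanDate --> Publisher, Shelf we have {LoanDate}⁺ = {ISBN, LoanDate, Publisher, Shelf}; {LoanDate} is not a superkey, so BCNF fails.
LoanDate --> Publisher, Shelf has non-prime {Publisher, Shelf} on the right and a non-superkey on the left, so 3NF fails.
{AuthorID} is a proper subset of the key {AuthorID, ISBN}, and {AuthorID}⁺ contains the non-prime attributes {Publisher, Shelf} — a partial dependency, so 2NF is violated.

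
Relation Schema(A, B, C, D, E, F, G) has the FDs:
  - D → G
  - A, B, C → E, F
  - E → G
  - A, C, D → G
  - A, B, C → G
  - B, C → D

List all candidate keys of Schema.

No FD produces {A, B, C}, so they must be in every candidate key.
{A, B, C}⁺ = {A, B, C, D, E, F, G} — all of the relation — so {A, B, C} is a candidate key.
Every other attribute set either contains this one or has a smaller closure.

{A, B, C}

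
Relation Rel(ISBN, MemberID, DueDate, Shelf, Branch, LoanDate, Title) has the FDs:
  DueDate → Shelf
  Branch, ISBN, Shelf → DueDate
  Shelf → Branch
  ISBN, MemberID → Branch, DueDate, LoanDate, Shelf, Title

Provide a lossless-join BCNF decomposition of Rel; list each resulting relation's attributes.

Candidate key of the original relation: {ISBN, MemberID}.
{Branch, DueDate, ISBN, LoanDate, MemberID, Shelf, Title}: {DueDate} determines {Branch, DueDate, Shelf} here but is not a superkey — split on DueDate → Branch, Shelf, giving {Branch, DueDate, Shelf} and {DueDate, ISBN, LoanDate, MemberID, Title}.
{Branch, DueDate, Shelf}: {Shelf} determines {Branch, Shelf} here but is not a superkey — split on Shelf → Branch, giving {Branch, Shelf} and {DueDate, Shelf}.
{Branch, Shelf}: every determinant is a superkey — BCNF.
{DueDate, Shelf}: every determinant is a superkey — BCNF.
{DueDate, ISBN, LoanDate, MemberID, Title}: every determinant is a superkey — BCNF.

{Branch, Shelf}; {DueDate, ISBN, LoanDate, MemberID, Title}; {DueDate, Shelf}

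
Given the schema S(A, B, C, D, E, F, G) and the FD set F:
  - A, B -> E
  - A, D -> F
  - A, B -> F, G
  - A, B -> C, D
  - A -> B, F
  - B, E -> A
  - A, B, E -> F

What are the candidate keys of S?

{A} is a candidate key since {A}⁺ = {A, B, C, D, E, F, G} covers every attribute.
{B, E} is a candidate key since {B, E}⁺ = {A, B, C, D, E, F, G} covers every attribute.
No proper subset of any of these is a key, and no other minimal superkey exists.

{A}, {B, E}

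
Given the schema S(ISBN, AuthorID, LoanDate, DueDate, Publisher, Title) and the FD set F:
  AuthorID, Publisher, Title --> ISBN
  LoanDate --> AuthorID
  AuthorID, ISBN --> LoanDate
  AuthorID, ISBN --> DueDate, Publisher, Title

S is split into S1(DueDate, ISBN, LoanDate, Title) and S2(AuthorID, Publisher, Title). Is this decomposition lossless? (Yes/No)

No

The shared attributes are {Title} and {Title}⁺ = {Title}.
Neither S1 nor S2 is contained in that closure, so the decomposition is lossy.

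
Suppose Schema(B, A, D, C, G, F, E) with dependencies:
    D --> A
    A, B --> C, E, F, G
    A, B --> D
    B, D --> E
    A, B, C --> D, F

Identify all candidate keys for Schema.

Attributes never on any right-hand side: {B} — every candidate key must contain it.
{A, B}⁺ = {A, B, C, D, E, F, G}, which is every attribute, so {A, B} is a candidate key.
{B, D}⁺ = {A, B, C, D, E, F, G}, which is every attribute, so {B, D} is a candidate key.
No proper subset of any of these is a key, and no other minimal superkey exists.

{A, B}, {B, D}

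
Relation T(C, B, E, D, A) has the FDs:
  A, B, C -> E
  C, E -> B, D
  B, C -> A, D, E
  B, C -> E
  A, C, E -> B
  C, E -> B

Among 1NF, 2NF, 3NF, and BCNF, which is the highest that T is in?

Candidate keys: {B, C}, {C, E}. Prime attributes: {B, C, E}.
Every FD has a superkey on the left, so the relation is in BCNF.

BCNF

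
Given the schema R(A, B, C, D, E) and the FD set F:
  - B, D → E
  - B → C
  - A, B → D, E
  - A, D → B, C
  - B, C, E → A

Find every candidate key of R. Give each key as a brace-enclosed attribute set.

{A, B}, {A, D}, {B, D}, {B, E}

Closure of {A, B} is {A, B, C, D, E}, the whole schema; {A, B} is a candidate key.
Closure of {A, D} is {A, B, C, D, E}, the whole schema; {A, D} is a candidate key.
Closure of {B, D} is {A, B, C, D, E}, the whole schema; {B, D} is a candidate key.
Closure of {B, E} is {A, B, C, D, E}, the whole schema; {B, E} is a candidate key.
These are minimal and exhaustive — every other superkey contains one of them.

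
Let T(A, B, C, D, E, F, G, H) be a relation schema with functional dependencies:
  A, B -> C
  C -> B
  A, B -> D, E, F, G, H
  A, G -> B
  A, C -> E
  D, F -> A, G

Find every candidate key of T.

{A, B}, {A, C}, {A, G}, {D, F}

Closure of {A, B} is {A, B, C, D, E, F, G, H}, the whole schema; {A, B} is a candidate key.
Closure of {A, C} is {A, B, C, D, E, F, G, H}, the whole schema; {A, C} is a candidate key.
Closure of {A, G} is {A, B, C, D, E, F, G, H}, the whole schema; {A, G} is a candidate key.
Closure of {D, F} is {A, B, C, D, E, F, G, H}, the whole schema; {D, F} is a candidate key.
No proper subset of any of these is a key, and no other minimal superkey exists.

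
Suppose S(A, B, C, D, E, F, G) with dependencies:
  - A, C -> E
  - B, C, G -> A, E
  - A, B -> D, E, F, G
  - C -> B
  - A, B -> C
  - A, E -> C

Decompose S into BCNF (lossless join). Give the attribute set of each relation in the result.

{A, C, D, E, F, G}; {B, C}

Candidate keys of the original relation: {A, B}, {A, C}, {A, E}, {C, G}.
In {A, B, C, D, E, F, G}, {C} is not a superkey ({C}⁺ restricted to this set is {B, C}), so split on C -> B into {B, C} and {A, C, D, E, F, G}.
{B, C}: every determinant is a superkey — BCNF.
{A, C, D, E, F, G}: every determinant is a superkey — BCNF.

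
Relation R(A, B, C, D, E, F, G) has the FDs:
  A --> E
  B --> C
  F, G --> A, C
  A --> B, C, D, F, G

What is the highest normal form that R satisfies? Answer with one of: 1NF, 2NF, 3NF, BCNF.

Candidate keys: {A}, {F, G}. Prime attributes: {A, F, G}.
For B --> C we have {B}⁺ = {B, C}; {B} is not a superkey, so BCNF fails.
B --> C determines the non-prime attribute {C} from a non-superkey — 3NF is violated.
Checking every proper subset of each key, none determines a non-prime attribute — 2NF is satisfied.

2NF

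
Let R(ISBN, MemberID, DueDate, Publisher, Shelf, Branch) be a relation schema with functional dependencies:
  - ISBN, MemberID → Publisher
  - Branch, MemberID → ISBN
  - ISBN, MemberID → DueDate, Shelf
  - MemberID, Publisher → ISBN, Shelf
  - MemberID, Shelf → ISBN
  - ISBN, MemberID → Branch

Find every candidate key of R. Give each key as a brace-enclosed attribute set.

{Branch, MemberID}, {ISBN, MemberID}, {MemberID, Publisher}, {MemberID, Shelf}

Attributes never on any right-hand side: {MemberID} — every candidate key must contain it.
Closure of {Branch, MemberID} is {Branch, DueDate, ISBN, MemberID, Publisher, Shelf}, the whole schema; {Branch, MemberID} is a candidate key.
Closure of {ISBN, MemberID} is {Branch, DueDate, ISBN, MemberID, Publisher, Shelf}, the whole schema; {ISBN, MemberID} is a candidate key.
Closure of {MemberID, Publisher} is {Branch, DueDate, ISBN, MemberID, Publisher, Shelf}, the whole schema; {MemberID, Publisher} is a candidate key.
Closure of {MemberID, Shelf} is {Branch, DueDate, ISBN, MemberID, Publisher, Shelf}, the whole schema; {MemberID, Shelf} is a candidate key.
No proper subset of any of these is a key, and no other minimal superkey exists.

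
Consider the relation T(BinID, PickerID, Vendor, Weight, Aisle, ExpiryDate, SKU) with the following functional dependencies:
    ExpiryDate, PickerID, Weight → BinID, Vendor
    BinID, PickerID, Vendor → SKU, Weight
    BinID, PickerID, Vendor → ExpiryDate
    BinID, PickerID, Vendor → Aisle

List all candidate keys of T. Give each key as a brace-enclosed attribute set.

No FD produces {PickerID}, so it must be in every candidate key.
{BinID, PickerID, Vendor} is a candidate key since {BinID, PickerID, Vendor}⁺ = {Aisle, BinID, ExpiryDate, PickerID, SKU, Vendor, Weight} covers every attribute.
{ExpiryDate, PickerID, Weight} is a candidate key since {ExpiryDate, PickerID, Weight}⁺ = {Aisle, BinID, ExpiryDate, PickerID, SKU, Vendor, Weight} covers every attribute.
These are minimal and exhaustive — every other superkey contains one of them.

{BinID, PickerID, Vendor}, {ExpiryDate, PickerID, Weight}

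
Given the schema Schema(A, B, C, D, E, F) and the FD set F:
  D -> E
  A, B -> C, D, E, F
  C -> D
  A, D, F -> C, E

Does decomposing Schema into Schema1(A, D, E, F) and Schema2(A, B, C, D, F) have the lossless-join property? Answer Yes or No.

Yes

Schema1 ∩ Schema2 = {A, D, F}; its closure under F is {A, C, D, E, F}.
Schema1 is contained in that closure, so Schema1 ∩ Schema2 -> Schema1 holds and the join is lossless.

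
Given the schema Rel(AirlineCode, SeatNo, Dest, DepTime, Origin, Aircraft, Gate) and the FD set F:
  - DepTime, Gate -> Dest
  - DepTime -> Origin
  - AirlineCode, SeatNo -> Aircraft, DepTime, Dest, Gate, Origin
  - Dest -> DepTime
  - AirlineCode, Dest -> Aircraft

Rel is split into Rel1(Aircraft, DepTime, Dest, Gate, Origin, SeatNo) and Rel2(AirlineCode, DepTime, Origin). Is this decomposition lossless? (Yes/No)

Common attributes: {DepTime, Origin}; their closure is {DepTime, Origin}.
Rel1 ⊄ {DepTime, Origin} and Rel2 ⊄ {DepTime, Origin}, so the split is lossy.

No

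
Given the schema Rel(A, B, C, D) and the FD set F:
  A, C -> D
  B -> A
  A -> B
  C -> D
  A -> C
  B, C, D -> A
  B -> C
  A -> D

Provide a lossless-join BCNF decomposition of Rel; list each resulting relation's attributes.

Candidate keys of the original relation: {A}, {B}.
Within {A, B, C, D}: {C}⁺ ∩ {A, B, C, D} = {C, D}, not the whole set, so C -> D violates BCNF; decompose into {C, D} and {A, B, C}.
{C, D} is in BCNF.
{A, B, C} is in BCNF.

{A, B, C}; {C, D}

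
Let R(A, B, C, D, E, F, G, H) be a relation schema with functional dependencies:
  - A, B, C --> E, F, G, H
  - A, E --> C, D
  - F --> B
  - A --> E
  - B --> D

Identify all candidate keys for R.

{A, B}, {A, F}

{A} never appears on the right of any FD, so every key must include it.
{A, B} is a candidate key since {A, B}⁺ = {A, B, C, D, E, F, G, H} covers every attribute.
{A, F} is a candidate key since {A, F}⁺ = {A, B, C, D, E, F, G, H} covers every attribute.
These are minimal and exhaustive — every other superkey contains one of them.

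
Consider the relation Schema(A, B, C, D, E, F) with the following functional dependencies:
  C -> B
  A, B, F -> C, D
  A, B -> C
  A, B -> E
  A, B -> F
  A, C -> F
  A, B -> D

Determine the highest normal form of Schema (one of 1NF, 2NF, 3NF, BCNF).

3NF

Candidate keys: {A, B}, {A, C}. Prime attributes: {A, B, C}.
For C -> B we have {C}⁺ = {B, C}; {C} is not a superkey, so BCNF fails.
But every attribute on its right side ({B}) is prime, and the same holds for every other non-superkey FD, so 3NF still holds.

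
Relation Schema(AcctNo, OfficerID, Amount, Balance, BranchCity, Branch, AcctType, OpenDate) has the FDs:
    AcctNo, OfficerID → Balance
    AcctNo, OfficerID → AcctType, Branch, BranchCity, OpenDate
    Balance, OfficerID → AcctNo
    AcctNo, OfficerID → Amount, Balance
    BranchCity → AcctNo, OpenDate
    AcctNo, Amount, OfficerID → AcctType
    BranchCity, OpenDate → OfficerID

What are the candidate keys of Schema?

Closure of {BranchCity} is {AcctNo, AcctType, Amount, Balance, Branch, BranchCity, OfficerID, OpenDate}, the whole schema; {BranchCity} is a candidate key.
Closure of {AcctNo, OfficerID} is {AcctNo, AcctType, Amount, Balance, Branch, BranchCity, OfficerID, OpenDate}, the whole schema; {AcctNo, OfficerID} is a candidate key.
Closure of {Balance, OfficerID} is {AcctNo, AcctType, Amount, Balance, Branch, BranchCity, OfficerID, OpenDate}, the whole schema; {Balance, OfficerID} is a candidate key.
No proper subset of any of these is a key, and no other minimal superkey exists.

{AcctNo, OfficerID}, {Balance, OfficerID}, {BranchCity}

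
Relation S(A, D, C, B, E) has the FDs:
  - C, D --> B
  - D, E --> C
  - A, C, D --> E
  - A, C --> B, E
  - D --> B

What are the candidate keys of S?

{A, C, D}, {A, D, E}

No FD produces {A, D}, so they must be in every candidate key.
{A, C, D}⁺ = {A, B, C, D, E}, which is every attribute, so {A, C, D} is a candidate key.
{A, D, E}⁺ = {A, B, C, D, E}, which is every attribute, so {A, D, E} is a candidate key.
No proper subset of any of these is a key, and no other minimal superkey exists.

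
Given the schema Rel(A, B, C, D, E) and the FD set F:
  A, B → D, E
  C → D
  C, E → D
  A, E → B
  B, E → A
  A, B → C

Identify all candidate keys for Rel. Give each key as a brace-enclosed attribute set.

{A, B}, {A, E}, {B, E}

{A, B} is a candidate key since {A, B}⁺ = {A, B, C, D, E} covers every attribute.
{A, E} is a candidate key since {A, E}⁺ = {A, B, C, D, E} covers every attribute.
{B, E} is a candidate key since {B, E}⁺ = {A, B, C, D, E} covers every attribute.
These are minimal and exhaustive — every other superkey contains one of them.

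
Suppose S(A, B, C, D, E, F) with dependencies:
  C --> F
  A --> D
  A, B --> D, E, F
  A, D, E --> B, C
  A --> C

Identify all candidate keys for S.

{A, B}, {A, E}

No FD produces {A}, so it must be in every candidate key.
Closure of {A, B} is {A, B, C, D, E, F}, the whole schema; {A, B} is a candidate key.
Closure of {A, E} is {A, B, C, D, E, F}, the whole schema; {A, E} is a candidate key.
No proper subset of any of these is a key, and no other minimal superkey exists.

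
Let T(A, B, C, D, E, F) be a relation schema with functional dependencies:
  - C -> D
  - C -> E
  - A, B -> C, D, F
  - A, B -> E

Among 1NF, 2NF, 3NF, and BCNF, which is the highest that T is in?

Candidate key: {A, B}. Prime attributes: {A, B}.
C -> D breaks BCNF: {C}⁺ = {C, D, E}, so {C} is not a superkey.
C -> D has non-prime {D} on the right and a non-superkey on the left, so 3NF fails.
Checking every proper subset of each key, none determines a non-prime attribute — 2NF is satisfied.

2NF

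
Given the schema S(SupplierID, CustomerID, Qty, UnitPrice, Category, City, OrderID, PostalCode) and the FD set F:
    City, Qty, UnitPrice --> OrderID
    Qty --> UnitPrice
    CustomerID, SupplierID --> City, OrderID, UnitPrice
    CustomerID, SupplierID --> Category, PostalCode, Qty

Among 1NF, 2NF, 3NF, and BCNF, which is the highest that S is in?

2NF

Candidate key: {CustomerID, SupplierID}. Prime attributes: {CustomerID, SupplierID}.
City, Qty, UnitPrice --> OrderID: {City, Qty, UnitPrice}⁺ = {City, OrderID, Qty, UnitPrice}, which is not all of the attributes, so the left side is not a superkey — BCNF is violated.
City, Qty, UnitPrice --> OrderID has non-prime {OrderID} on the right and a non-superkey on the left, so 3NF fails.
No non-prime attribute depends on a proper subset of any candidate key, so 2NF holds.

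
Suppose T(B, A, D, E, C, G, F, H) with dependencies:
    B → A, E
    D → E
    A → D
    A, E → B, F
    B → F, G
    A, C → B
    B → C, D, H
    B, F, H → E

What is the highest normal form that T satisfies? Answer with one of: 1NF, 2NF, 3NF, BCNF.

Candidate keys: {A}, {B}. Prime attributes: {A, B}.
For D → E we have {D}⁺ = {D, E}; {D} is not a superkey, so BCNF fails.
Because {E} is non-prime and the left side of D → E is not a superkey, the relation is not in 3NF.
Every candidate key is a single attribute, so no partial dependency is possible; 2NF holds.

2NF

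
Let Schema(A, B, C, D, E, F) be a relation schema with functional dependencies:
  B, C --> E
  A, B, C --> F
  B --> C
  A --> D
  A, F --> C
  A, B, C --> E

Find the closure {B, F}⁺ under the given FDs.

{B, C, E, F}

Start with {B, F}.
B --> C applies; add {C} → now {B, C, F}.
B, C --> E applies; add {E} → now {B, C, E, F}.
No further FD applies.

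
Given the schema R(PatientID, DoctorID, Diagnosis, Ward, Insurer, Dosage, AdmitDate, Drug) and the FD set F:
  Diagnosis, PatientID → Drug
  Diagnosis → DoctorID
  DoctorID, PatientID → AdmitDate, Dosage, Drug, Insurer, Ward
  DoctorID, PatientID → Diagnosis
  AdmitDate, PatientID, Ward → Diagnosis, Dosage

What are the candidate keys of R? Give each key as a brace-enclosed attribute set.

{AdmitDate, PatientID, Ward}, {Diagnosis, PatientID}, {DoctorID, PatientID}

No FD produces {PatientID}, so it must be in every candidate key.
{Diagnosis, PatientID} is a candidate key since {Diagnosis, PatientID}⁺ = {AdmitDate, Diagnosis, DoctorID, Dosage, Drug, Insurer, PatientID, Ward} covers every attribute.
{DoctorID, PatientID} is a candidate key since {DoctorID, PatientID}⁺ = {AdmitDate, Diagnosis, DoctorID, Dosage, Drug, Insurer, PatientID, Ward} covers every attribute.
{AdmitDate, PatientID, Ward} is a candidate key since {AdmitDate, PatientID, Ward}⁺ = {AdmitDate, Diagnosis, DoctorID, Dosage, Drug, Insurer, PatientID, Ward} covers every attribute.
No proper subset of any of these is a key, and no other minimal superkey exists.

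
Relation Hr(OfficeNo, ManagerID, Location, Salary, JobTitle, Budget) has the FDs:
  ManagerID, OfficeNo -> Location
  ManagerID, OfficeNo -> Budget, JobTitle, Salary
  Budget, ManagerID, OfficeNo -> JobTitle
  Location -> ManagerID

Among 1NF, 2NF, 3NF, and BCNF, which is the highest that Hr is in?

3NF

Candidate keys: {Location, OfficeNo}, {ManagerID, OfficeNo}. Prime attributes: {Location, ManagerID, OfficeNo}.
Location -> ManagerID breaks BCNF: {Location}⁺ = {Location, ManagerID}, so {Location} is not a superkey.
Its right-hand attributes {ManagerID} are all prime, as are those of every other non-superkey FD — the relation is in 3NF.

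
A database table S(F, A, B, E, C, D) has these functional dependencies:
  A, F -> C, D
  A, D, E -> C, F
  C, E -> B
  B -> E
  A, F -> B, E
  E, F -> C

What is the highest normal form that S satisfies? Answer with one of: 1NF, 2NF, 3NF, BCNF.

2NF

Candidate keys: {A, B, D}, {A, D, E}, {A, F}. Prime attributes: {A, B, D, E, F}.
C, E -> B: {C, E}⁺ = {B, C, E}, which is not all of the attributes, so the left side is not a superkey — BCNF is violated.
Because {C} is non-prime and the left side of E, F -> C is not a superkey, the relation is not in 3NF.
No proper subset of a key has a non-prime attribute in its closure, so there is no partial dependency; 2NF holds.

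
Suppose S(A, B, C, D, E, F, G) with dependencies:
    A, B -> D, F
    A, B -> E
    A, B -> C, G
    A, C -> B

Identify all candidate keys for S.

{A, B}, {A, C}

{A} never appears on the right of any FD, so every key must include it.
{A, B}⁺ = {A, B, C, D, E, F, G} — all of the relation — so {A, B} is a candidate key.
{A, C}⁺ = {A, B, C, D, E, F, G} — all of the relation — so {A, C} is a candidate key.
Any other superkey properly contains one of these, so there are no further candidate keys.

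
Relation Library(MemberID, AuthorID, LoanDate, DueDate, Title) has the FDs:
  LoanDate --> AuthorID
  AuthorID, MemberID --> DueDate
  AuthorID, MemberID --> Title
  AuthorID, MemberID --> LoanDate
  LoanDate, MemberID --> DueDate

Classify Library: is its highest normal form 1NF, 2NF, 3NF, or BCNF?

Candidate keys: {AuthorID, MemberID}, {LoanDate, MemberID}. Prime attributes: {AuthorID, LoanDate, MemberID}.
For LoanDate --> AuthorID we have {LoanDate}⁺ = {AuthorID, LoanDate}; {LoanDate} is not a superkey, so BCNF fails.
Its right-hand attributes {AuthorID} are all prime, as are those of every other non-superkey FD — the relation is in 3NF.

3NF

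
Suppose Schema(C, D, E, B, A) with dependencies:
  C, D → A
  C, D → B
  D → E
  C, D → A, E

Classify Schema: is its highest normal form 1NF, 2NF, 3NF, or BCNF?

Candidate key: {C, D}. Prime attributes: {C, D}.
For D → E we have {D}⁺ = {D, E}; {D} is not a superkey, so BCNF fails.
Because {E} is non-prime and the left side of D → E is not a superkey, the relation is not in 3NF.
Since {D} ⊂ {C, D} and {D}⁺ ⊇ {E} with {E} non-prime, there is a partial dependency; 2NF fails.

1NF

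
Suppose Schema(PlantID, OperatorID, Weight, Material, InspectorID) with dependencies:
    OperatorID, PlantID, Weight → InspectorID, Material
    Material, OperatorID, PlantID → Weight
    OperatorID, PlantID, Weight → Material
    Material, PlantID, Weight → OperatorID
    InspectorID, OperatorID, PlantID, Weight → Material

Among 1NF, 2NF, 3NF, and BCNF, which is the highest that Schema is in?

Candidate keys: {Material, OperatorID, PlantID}, {Material, PlantID, Weight}, {OperatorID, PlantID, Weight}. Prime attributes: {Material, OperatorID, PlantID, Weight}.
Each dependency's left side is a superkey — BCNF holds.

BCNF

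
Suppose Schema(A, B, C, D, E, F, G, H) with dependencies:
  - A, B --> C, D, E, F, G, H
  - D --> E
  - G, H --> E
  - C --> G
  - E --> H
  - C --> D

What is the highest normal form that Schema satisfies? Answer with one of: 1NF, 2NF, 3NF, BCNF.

Candidate key: {A, B}. Prime attributes: {A, B}.
D --> E breaks BCNF: {D}⁺ = {D, E, H}, so {D} is not a superkey.
D --> E has non-prime {E} on the right and a non-superkey on the left, so 3NF fails.
No proper subset of a key has a non-prime attribute in its closure, so there is no partial dependency; 2NF holds.

2NF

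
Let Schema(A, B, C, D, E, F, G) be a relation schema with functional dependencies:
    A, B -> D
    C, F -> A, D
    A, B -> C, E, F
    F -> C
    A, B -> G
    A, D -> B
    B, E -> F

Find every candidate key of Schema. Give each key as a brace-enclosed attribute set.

{F}⁺ = {A, B, C, D, E, F, G}, which is every attribute, so {F} is a candidate key.
{A, B}⁺ = {A, B, C, D, E, F, G}, which is every attribute, so {A, B} is a candidate key.
{A, D}⁺ = {A, B, C, D, E, F, G}, which is every attribute, so {A, D} is a candidate key.
{B, E}⁺ = {A, B, C, D, E, F, G}, which is every attribute, so {B, E} is a candidate key.
No proper subset of any of these is a key, and no other minimal superkey exists.

{A, B}, {A, D}, {B, E}, {F}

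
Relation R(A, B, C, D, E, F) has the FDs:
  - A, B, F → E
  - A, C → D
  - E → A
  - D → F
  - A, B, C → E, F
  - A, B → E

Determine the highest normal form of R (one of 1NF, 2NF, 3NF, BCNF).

Candidate keys: {A, B, C}, {B, C, E}. Prime attributes: {A, B, C, E}.
For A, B, F → E we have {A, B, F}⁺ = {A, B, E, F}; {A, B, F} is not a superkey, so BCNF fails.
A, C → D determines the non-prime attribute {D} from a non-superkey — 3NF is violated.
Since {A, C} ⊂ {A, B, C} and {A, C}⁺ ⊇ {D, F} with {D, F} non-prime, there is a partial dependency; 2NF fails.

1NF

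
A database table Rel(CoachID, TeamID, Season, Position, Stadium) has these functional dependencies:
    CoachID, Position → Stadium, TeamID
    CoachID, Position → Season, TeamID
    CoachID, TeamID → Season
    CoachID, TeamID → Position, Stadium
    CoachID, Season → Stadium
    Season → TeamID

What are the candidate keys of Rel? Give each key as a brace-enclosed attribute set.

{CoachID, Position}, {CoachID, Season}, {CoachID, TeamID}

Attributes never on any right-hand side: {CoachID} — every candidate key must contain it.
{CoachID, Position}⁺ = {CoachID, Position, Season, Stadium, TeamID} — all of the relation — so {CoachID, Position} is a candidate key.
{CoachID, Season}⁺ = {CoachID, Position, Season, Stadium, TeamID} — all of the relation — so {CoachID, Season} is a candidate key.
{CoachID, TeamID}⁺ = {CoachID, Position, Season, Stadium, TeamID} — all of the relation — so {CoachID, TeamID} is a candidate key.
Any other superkey properly contains one of these, so there are no further candidate keys.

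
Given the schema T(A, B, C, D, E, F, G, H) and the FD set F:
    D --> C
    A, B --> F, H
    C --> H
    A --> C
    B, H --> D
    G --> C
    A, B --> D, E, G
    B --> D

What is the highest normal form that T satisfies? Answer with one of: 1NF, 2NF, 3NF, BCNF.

1NF

Candidate key: {A, B}. Prime attributes: {A, B}.
D --> C breaks BCNF: {D}⁺ = {C, D, H}, so {D} is not a superkey.
D --> C has non-prime {C} on the right and a non-superkey on the left, so 3NF fails.
Since {A} ⊂ {A, B} and {A}⁺ ⊇ {C, H} with {C, H} non-prime, there is a partial dependency; 2NF fails.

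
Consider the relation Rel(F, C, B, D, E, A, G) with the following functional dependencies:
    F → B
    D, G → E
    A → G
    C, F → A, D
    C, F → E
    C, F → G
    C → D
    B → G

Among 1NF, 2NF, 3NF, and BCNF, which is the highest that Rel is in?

1NF

Candidate key: {C, F}. Prime attributes: {C, F}.
For F → B we have {F}⁺ = {B, F, G}; {F} is not a superkey, so BCNF fails.
F → B determines the non-prime attribute {B} from a non-superkey — 3NF is violated.
Since {C} ⊂ {C, F} and {C}⁺ ⊇ {D} with {D} non-prime, there is a partial dependency; 2NF fails.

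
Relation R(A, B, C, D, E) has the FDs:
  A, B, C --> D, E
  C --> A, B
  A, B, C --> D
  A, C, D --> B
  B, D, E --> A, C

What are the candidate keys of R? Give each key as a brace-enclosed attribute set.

Closure of {C} is {A, B, C, D, E}, the whole schema; {C} is a candidate key.
Closure of {B, D, E} is {A, B, C, D, E}, the whole schema; {B, D, E} is a candidate key.
No proper subset of any of these is a key, and no other minimal superkey exists.

{B, D, E}, {C}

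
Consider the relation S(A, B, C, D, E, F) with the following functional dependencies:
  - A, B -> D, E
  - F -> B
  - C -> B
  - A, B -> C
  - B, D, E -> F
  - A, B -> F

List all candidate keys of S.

Attributes never on any right-hand side: {A} — every candidate key must contain it.
{A, B} is a candidate key since {A, B}⁺ = {A, B, C, D, E, F} covers every attribute.
{A, C} is a candidate key since {A, C}⁺ = {A, B, C, D, E, F} covers every attribute.
{A, F} is a candidate key since {A, F}⁺ = {A, B, C, D, E, F} covers every attribute.
No proper subset of any of these is a key, and no other minimal superkey exists.

{A, B}, {A, C}, {A, F}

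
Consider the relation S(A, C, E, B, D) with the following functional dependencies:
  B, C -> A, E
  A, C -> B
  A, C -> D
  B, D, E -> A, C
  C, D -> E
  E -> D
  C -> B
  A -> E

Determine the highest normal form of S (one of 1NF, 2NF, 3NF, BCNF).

Candidate keys: {A, B}, {B, E}, {C}. Prime attributes: {A, B, C, E}.
For E -> D we have {E}⁺ = {D, E}; {E} is not a superkey, so BCNF fails.
Because {D} is non-prime and the left side of E -> D is not a superkey, the relation is not in 3NF.
The proper key subset {A} of {A, B} determines non-prime {D}, so the relation is not even in 2NF.

1NF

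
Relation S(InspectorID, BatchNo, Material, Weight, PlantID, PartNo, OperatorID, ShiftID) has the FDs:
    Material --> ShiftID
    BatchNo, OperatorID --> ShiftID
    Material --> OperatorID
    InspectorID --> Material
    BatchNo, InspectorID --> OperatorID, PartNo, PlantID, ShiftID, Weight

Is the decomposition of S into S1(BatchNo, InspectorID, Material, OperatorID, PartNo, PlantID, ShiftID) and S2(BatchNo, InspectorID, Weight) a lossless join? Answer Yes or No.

Yes

S1 ∩ S2 = {BatchNo, InspectorID}; its closure under F is {BatchNo, InspectorID, Material, OperatorID, PartNo, PlantID, ShiftID, Weight}.
S1 is contained in that closure, so S1 ∩ S2 --> S1 holds and the join is lossless.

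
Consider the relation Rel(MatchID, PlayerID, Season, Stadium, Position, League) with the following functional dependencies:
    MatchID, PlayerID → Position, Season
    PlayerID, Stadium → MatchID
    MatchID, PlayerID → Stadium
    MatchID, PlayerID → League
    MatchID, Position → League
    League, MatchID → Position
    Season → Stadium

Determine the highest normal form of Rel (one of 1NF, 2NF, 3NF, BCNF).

Candidate keys: {MatchID, PlayerID}, {PlayerID, Season}, {PlayerID, Stadium}. Prime attributes: {MatchID, PlayerID, Season, Stadium}.
MatchID, Position → League: {MatchID, Position}⁺ = {League, MatchID, Position}, which is not all of the attributes, so the left side is not a superkey — BCNF is violated.
Because {League} is non-prime and the left side of MatchID, Position → League is not a superkey, the relation is not in 3NF.
Checking every proper subset of each key, none determines a non-prime attribute — 2NF is satisfied.

2NF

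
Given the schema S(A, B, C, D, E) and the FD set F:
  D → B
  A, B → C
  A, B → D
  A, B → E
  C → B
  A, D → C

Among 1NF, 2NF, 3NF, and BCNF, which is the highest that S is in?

Candidate keys: {A, B}, {A, C}, {A, D}. Prime attributes: {A, B, C, D}.
D → B breaks BCNF: {D}⁺ = {B, D}, so {D} is not a superkey.
Since {B} ⊆ prime attributes and every other non-superkey FD also has a prime right side, the schema is in 3NF.

3NF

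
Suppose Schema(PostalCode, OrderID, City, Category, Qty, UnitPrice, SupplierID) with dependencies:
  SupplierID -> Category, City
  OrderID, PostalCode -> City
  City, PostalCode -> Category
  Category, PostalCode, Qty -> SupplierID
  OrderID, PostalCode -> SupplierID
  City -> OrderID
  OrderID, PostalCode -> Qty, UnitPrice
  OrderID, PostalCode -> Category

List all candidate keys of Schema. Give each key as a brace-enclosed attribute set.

No FD produces {PostalCode}, so it must be in every candidate key.
{City, PostalCode}⁺ = {Category, City, OrderID, PostalCode, Qty, SupplierID, UnitPrice} — all of the relation — so {City, PostalCode} is a candidate key.
{OrderID, PostalCode}⁺ = {Category, City, OrderID, PostalCode, Qty, SupplierID, UnitPrice} — all of the relation — so {OrderID, PostalCode} is a candidate key.
{PostalCode, SupplierID}⁺ = {Category, City, OrderID, PostalCode, Qty, SupplierID, UnitPrice} — all of the relation — so {PostalCode, SupplierID} is a candidate key.
{Category, PostalCode, Qty}⁺ = {Category, City, OrderID, PostalCode, Qty, SupplierID, UnitPrice} — all of the relation — so {Category, PostalCode, Qty} is a candidate key.
No proper subset of any of these is a key, and no other minimal superkey exists.

{Category, PostalCode, Qty}, {City, PostalCode}, {OrderID, PostalCode}, {PostalCode, SupplierID}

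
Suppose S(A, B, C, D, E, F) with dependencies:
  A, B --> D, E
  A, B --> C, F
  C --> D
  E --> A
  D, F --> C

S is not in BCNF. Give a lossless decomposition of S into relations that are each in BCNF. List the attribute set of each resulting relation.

{A, E}; {B, C, E, F}; {C, D}

Candidate keys of the original relation: {A, B}, {B, E}.
{A, B, C, D, E, F}: {C} determines {C, D} here but is not a superkey — split on C --> D, giving {C, D} and {A, B, C, E, F}.
{C, D} has no BCNF violation.
{A, B, C, E, F}: {E} determines {A, E} here but is not a superkey — split on E --> A, giving {A, E} and {B, C, E, F}.
{A, E} has no BCNF violation.
{B, C, E, F} has no BCNF violation.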